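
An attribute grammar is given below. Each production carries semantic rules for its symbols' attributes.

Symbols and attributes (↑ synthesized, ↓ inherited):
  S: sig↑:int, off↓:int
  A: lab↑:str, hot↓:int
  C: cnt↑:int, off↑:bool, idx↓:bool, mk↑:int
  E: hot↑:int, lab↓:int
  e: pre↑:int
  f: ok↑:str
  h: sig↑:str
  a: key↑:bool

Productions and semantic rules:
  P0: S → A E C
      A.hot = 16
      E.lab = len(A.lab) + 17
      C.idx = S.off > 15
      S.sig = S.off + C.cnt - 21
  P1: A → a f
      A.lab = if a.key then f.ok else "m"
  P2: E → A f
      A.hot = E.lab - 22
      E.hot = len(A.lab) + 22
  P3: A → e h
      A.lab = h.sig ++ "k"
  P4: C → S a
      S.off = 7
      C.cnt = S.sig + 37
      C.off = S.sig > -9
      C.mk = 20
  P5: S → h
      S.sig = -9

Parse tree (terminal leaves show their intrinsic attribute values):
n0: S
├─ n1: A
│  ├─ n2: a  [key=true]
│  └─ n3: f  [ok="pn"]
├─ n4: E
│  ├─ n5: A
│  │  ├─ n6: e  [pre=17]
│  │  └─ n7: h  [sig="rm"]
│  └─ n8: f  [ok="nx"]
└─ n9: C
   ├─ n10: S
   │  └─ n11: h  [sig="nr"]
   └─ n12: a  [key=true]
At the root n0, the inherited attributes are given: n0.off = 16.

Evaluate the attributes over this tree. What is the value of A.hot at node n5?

-3

1. n0.off = 16  [given at root]
2. n1.hot = 16  [16]
3. n2.key = true  [terminal]
4. n3.ok = "pn"  [terminal]
5. n1.lab = "pn"  [if a.key then f.ok else "m"]
6. n4.lab = 19  [len(A.lab) + 17]
7. n5.hot = -3  [E.lab - 22]
8. n6.pre = 17  [terminal]
9. n7.sig = "rm"  [terminal]
10. n5.lab = "rmk"  [h.sig ++ "k"]
11. n8.ok = "nx"  [terminal]
12. n4.hot = 25  [len(A.lab) + 22]
13. n9.idx = true  [S.off > 15]
14. n10.off = 7  [7]
15. n11.sig = "nr"  [terminal]
16. n10.sig = -9  [-9]
17. n12.key = true  [terminal]
18. n9.cnt = 28  [S.sig + 37]
19. n9.off = false  [S.sig > -9]
20. n9.mk = 20  [20]
21. n0.sig = 23  [S.off + C.cnt - 21]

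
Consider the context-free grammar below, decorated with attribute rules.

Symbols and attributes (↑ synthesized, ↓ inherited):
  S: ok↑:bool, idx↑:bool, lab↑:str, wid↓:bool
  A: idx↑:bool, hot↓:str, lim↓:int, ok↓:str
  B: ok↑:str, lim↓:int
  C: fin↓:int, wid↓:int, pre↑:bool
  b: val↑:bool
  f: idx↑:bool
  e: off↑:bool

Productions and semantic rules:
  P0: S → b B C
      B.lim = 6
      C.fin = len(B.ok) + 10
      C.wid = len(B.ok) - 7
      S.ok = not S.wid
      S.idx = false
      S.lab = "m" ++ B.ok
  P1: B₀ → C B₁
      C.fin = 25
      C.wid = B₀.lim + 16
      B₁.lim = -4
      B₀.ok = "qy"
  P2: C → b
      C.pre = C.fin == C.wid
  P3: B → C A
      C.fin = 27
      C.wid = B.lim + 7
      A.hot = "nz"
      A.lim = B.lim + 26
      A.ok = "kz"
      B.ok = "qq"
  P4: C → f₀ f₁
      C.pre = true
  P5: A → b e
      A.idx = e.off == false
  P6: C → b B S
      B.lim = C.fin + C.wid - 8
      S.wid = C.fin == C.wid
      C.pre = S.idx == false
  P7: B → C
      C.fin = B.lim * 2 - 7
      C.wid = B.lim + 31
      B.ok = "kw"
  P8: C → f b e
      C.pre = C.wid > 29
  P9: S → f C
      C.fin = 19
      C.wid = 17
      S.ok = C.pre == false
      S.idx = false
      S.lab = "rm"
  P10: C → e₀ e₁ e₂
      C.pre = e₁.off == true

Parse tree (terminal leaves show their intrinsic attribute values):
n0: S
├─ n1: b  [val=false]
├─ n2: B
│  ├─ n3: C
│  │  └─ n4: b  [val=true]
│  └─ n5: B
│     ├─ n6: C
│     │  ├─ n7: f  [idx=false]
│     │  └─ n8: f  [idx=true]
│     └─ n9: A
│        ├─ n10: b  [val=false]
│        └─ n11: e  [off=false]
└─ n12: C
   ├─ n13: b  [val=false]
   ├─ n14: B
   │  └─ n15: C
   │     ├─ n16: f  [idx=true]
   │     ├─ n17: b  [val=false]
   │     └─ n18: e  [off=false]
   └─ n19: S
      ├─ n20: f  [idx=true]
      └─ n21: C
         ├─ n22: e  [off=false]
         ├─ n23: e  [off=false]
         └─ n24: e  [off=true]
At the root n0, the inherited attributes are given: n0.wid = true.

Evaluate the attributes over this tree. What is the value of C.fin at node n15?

-9

1. n0.wid = true  [given at root]
2. n1.val = false  [terminal]
3. n2.lim = 6  [6]
4. n3.fin = 25  [25]
5. n3.wid = 22  [B₀.lim + 16]
6. n4.val = true  [terminal]
7. n3.pre = false  [C.fin == C.wid]
8. n5.lim = -4  [-4]
9. n6.fin = 27  [27]
10. n6.wid = 3  [B.lim + 7]
11. n7.idx = false  [terminal]
12. n8.idx = true  [terminal]
13. n6.pre = true  [true]
14. n9.hot = "nz"  ["nz"]
15. n9.lim = 22  [B.lim + 26]
16. n9.ok = "kz"  ["kz"]
17. n10.val = false  [terminal]
18. n11.off = false  [terminal]
19. n9.idx = true  [e.off == false]
20. n5.ok = "qq"  ["qq"]
21. n2.ok = "qy"  ["qy"]
22. n12.fin = 12  [len(B.ok) + 10]
23. n12.wid = -5  [len(B.ok) - 7]
24. n13.val = false  [terminal]
25. n14.lim = -1  [C.fin + C.wid - 8]
26. n15.fin = -9  [B.lim * 2 - 7]
27. n15.wid = 30  [B.lim + 31]
28. n16.idx = true  [terminal]
29. n17.val = false  [terminal]
30. n18.off = false  [terminal]
31. n15.pre = true  [C.wid > 29]
32. n14.ok = "kw"  ["kw"]
33. n19.wid = false  [C.fin == C.wid]
34. n20.idx = true  [terminal]
35. n21.fin = 19  [19]
36. n21.wid = 17  [17]
37. n22.off = false  [terminal]
38. n23.off = false  [terminal]
39. n24.off = true  [terminal]
40. n21.pre = false  [e₁.off == true]
41. n19.ok = true  [C.pre == false]
42. n19.idx = false  [false]
43. n19.lab = "rm"  ["rm"]
44. n12.pre = true  [S.idx == false]
45. n0.ok = false  [not S.wid]
46. n0.idx = false  [false]
47. n0.lab = "mqy"  ["m" ++ B.ok]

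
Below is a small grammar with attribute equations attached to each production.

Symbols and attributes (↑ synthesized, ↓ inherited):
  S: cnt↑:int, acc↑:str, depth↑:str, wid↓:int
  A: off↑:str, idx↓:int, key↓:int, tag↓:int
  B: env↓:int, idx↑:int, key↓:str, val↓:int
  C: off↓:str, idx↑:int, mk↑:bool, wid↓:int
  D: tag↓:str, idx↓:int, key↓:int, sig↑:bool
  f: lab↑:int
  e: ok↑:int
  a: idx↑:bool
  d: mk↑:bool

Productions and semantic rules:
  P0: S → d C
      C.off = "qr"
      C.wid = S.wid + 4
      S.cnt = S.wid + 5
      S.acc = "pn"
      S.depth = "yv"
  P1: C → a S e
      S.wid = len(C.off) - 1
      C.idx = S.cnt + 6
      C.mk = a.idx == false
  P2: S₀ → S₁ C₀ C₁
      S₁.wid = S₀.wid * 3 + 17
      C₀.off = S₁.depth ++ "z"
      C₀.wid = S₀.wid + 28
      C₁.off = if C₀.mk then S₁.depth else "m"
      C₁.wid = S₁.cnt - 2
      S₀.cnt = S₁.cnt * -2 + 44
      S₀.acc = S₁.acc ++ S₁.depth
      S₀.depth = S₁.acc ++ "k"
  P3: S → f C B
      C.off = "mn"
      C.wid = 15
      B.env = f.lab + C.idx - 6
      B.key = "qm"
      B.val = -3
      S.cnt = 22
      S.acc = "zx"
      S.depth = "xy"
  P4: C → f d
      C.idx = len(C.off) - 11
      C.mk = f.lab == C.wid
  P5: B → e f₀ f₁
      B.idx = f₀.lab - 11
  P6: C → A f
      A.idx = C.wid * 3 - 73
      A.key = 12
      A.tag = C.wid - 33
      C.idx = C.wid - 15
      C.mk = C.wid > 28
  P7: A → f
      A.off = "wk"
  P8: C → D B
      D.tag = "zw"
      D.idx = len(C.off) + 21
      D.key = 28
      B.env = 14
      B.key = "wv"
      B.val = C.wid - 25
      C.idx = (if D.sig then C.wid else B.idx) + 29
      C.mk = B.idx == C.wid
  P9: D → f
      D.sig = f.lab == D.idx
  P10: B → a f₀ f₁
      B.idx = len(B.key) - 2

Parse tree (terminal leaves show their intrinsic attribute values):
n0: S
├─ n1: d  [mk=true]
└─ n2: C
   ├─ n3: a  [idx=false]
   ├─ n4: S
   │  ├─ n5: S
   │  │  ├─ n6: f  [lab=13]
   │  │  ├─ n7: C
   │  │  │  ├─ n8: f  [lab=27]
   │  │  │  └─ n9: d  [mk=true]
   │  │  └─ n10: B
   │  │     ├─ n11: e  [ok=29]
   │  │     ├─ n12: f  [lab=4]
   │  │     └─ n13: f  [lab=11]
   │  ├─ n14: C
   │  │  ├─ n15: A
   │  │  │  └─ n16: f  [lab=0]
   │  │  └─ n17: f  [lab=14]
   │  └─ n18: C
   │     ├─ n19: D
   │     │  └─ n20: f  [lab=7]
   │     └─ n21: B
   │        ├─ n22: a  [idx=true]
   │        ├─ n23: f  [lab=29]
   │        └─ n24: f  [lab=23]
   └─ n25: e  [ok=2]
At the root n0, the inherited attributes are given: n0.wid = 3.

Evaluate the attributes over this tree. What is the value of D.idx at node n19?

1. n0.wid = 3  [given at root]
2. n1.mk = true  [terminal]
3. n2.off = "qr"  ["qr"]
4. n2.wid = 7  [S.wid + 4]
5. n3.idx = false  [terminal]
6. n4.wid = 1  [len(C.off) - 1]
7. n5.wid = 20  [S₀.wid * 3 + 17]
8. n6.lab = 13  [terminal]
9. n7.off = "mn"  ["mn"]
10. n7.wid = 15  [15]
11. n8.lab = 27  [terminal]
12. n9.mk = true  [terminal]
13. n7.idx = -9  [len(C.off) - 11]
14. n7.mk = false  [f.lab == C.wid]
15. n10.env = -2  [f.lab + C.idx - 6]
16. n10.key = "qm"  ["qm"]
17. n10.val = -3  [-3]
18. n11.ok = 29  [terminal]
19. n12.lab = 4  [terminal]
20. n13.lab = 11  [terminal]
21. n10.idx = -7  [f₀.lab - 11]
22. n5.cnt = 22  [22]
23. n5.acc = "zx"  ["zx"]
24. n5.depth = "xy"  ["xy"]
25. n14.off = "xyz"  [S₁.depth ++ "z"]
26. n14.wid = 29  [S₀.wid + 28]
27. n15.idx = 14  [C.wid * 3 - 73]
28. n15.key = 12  [12]
29. n15.tag = -4  [C.wid - 33]
30. n16.lab = 0  [terminal]
31. n15.off = "wk"  ["wk"]
32. n17.lab = 14  [terminal]
33. n14.idx = 14  [C.wid - 15]
34. n14.mk = true  [C.wid > 28]
35. n18.off = "xy"  [if C₀.mk then S₁.depth else "m"]
36. n18.wid = 20  [S₁.cnt - 2]
37. n19.tag = "zw"  ["zw"]
38. n19.idx = 23  [len(C.off) + 21]
39. n19.key = 28  [28]
40. n20.lab = 7  [terminal]
41. n19.sig = false  [f.lab == D.idx]
42. n21.env = 14  [14]
43. n21.key = "wv"  ["wv"]
44. n21.val = -5  [C.wid - 25]
45. n22.idx = true  [terminal]
46. n23.lab = 29  [terminal]
47. n24.lab = 23  [terminal]
48. n21.idx = 0  [len(B.key) - 2]
49. n18.idx = 29  [(if D.sig then C.wid else B.idx) + 29]
50. n18.mk = false  [B.idx == C.wid]
51. n4.cnt = 0  [S₁.cnt * -2 + 44]
52. n4.acc = "zxxy"  [S₁.acc ++ S₁.depth]
53. n4.depth = "zxk"  [S₁.acc ++ "k"]
54. n25.ok = 2  [terminal]
55. n2.idx = 6  [S.cnt + 6]
56. n2.mk = true  [a.idx == false]
57. n0.cnt = 8  [S.wid + 5]
58. n0.acc = "pn"  ["pn"]
59. n0.depth = "yv"  ["yv"]

23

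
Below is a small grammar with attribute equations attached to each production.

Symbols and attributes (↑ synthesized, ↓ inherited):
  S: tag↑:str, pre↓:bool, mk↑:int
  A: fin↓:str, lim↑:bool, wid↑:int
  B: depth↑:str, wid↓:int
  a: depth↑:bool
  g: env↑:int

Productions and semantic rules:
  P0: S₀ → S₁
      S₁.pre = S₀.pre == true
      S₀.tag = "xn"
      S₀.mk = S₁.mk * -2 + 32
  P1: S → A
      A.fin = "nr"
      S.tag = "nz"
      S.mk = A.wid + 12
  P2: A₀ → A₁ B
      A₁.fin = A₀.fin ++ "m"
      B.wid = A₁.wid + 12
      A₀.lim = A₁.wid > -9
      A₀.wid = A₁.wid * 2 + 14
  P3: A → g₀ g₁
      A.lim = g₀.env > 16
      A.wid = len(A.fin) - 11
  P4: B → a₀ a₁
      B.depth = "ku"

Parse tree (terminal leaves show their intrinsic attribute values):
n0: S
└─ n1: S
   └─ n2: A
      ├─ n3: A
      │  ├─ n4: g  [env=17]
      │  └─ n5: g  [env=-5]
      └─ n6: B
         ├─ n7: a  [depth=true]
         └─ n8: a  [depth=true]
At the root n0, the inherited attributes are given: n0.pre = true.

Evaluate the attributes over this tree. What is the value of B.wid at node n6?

4

1. n0.pre = true  [given at root]
2. n1.pre = true  [S₀.pre == true]
3. n2.fin = "nr"  ["nr"]
4. n3.fin = "nrm"  [A₀.fin ++ "m"]
5. n4.env = 17  [terminal]
6. n5.env = -5  [terminal]
7. n3.lim = true  [g₀.env > 16]
8. n3.wid = -8  [len(A.fin) - 11]
9. n6.wid = 4  [A₁.wid + 12]
10. n7.depth = true  [terminal]
11. n8.depth = true  [terminal]
12. n6.depth = "ku"  ["ku"]
13. n2.lim = true  [A₁.wid > -9]
14. n2.wid = -2  [A₁.wid * 2 + 14]
15. n1.tag = "nz"  ["nz"]
16. n1.mk = 10  [A.wid + 12]
17. n0.tag = "xn"  ["xn"]
18. n0.mk = 12  [S₁.mk * -2 + 32]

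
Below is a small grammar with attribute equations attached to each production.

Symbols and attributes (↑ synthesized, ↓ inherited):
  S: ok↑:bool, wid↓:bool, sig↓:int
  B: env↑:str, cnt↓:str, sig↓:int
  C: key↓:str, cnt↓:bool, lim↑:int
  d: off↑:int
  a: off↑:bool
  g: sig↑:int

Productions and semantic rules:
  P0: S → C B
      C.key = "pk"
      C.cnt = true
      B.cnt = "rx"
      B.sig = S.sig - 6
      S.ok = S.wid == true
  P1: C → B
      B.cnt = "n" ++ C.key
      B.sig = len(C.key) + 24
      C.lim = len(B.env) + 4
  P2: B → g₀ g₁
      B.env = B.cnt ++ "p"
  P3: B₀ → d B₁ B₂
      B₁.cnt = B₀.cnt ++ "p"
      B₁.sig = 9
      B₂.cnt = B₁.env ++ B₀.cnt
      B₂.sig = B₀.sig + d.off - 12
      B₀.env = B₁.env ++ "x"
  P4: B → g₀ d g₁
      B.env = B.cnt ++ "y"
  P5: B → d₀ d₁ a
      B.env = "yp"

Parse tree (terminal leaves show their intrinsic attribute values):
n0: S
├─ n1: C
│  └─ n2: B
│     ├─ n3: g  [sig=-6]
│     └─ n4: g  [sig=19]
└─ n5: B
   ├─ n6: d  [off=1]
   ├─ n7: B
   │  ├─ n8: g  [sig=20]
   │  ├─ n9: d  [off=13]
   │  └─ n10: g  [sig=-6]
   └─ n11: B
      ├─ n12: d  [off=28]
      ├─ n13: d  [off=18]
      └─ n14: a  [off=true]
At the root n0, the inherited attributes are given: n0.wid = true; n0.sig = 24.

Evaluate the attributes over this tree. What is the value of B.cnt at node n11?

1. n0.wid = true  [given at root]
2. n0.sig = 24  [given at root]
3. n1.key = "pk"  ["pk"]
4. n1.cnt = true  [true]
5. n2.cnt = "npk"  ["n" ++ C.key]
6. n2.sig = 26  [len(C.key) + 24]
7. n3.sig = -6  [terminal]
8. n4.sig = 19  [terminal]
9. n2.env = "npkp"  [B.cnt ++ "p"]
10. n1.lim = 8  [len(B.env) + 4]
11. n5.cnt = "rx"  ["rx"]
12. n5.sig = 18  [S.sig - 6]
13. n6.off = 1  [terminal]
14. n7.cnt = "rxp"  [B₀.cnt ++ "p"]
15. n7.sig = 9  [9]
16. n8.sig = 20  [terminal]
17. n9.off = 13  [terminal]
18. n10.sig = -6  [terminal]
19. n7.env = "rxpy"  [B.cnt ++ "y"]
20. n11.cnt = "rxpyrx"  [B₁.env ++ B₀.cnt]
21. n11.sig = 7  [B₀.sig + d.off - 12]
22. n12.off = 28  [terminal]
23. n13.off = 18  [terminal]
24. n14.off = true  [terminal]
25. n11.env = "yp"  ["yp"]
26. n5.env = "rxpyx"  [B₁.env ++ "x"]
27. n0.ok = true  [S.wid == true]

"rxpyrx"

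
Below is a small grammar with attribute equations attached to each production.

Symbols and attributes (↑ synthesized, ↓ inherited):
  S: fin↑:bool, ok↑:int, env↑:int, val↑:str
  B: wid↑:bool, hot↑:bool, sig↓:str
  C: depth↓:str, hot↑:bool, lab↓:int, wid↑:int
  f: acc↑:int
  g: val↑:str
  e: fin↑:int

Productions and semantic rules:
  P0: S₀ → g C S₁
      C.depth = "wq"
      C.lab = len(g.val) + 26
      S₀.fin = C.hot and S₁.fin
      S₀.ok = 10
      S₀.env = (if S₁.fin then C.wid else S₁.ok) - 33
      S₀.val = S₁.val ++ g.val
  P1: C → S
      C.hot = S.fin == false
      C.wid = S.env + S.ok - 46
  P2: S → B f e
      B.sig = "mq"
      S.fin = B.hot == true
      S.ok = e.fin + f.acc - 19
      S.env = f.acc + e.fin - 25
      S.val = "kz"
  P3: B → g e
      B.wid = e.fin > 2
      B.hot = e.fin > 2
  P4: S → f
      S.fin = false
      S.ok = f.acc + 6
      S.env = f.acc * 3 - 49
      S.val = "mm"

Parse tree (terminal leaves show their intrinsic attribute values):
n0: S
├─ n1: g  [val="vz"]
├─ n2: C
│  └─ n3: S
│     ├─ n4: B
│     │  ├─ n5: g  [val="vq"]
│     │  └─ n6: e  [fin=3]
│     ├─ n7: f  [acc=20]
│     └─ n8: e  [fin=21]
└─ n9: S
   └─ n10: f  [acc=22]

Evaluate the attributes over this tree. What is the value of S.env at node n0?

1. n1.val = "vz"  [terminal]
2. n2.depth = "wq"  ["wq"]
3. n2.lab = 28  [len(g.val) + 26]
4. n4.sig = "mq"  ["mq"]
5. n5.val = "vq"  [terminal]
6. n6.fin = 3  [terminal]
7. n4.wid = true  [e.fin > 2]
8. n4.hot = true  [e.fin > 2]
9. n7.acc = 20  [terminal]
10. n8.fin = 21  [terminal]
11. n3.fin = true  [B.hot == true]
12. n3.ok = 22  [e.fin + f.acc - 19]
13. n3.env = 16  [f.acc + e.fin - 25]
14. n3.val = "kz"  ["kz"]
15. n2.hot = false  [S.fin == false]
16. n2.wid = -8  [S.env + S.ok - 46]
17. n10.acc = 22  [terminal]
18. n9.fin = false  [false]
19. n9.ok = 28  [f.acc + 6]
20. n9.env = 17  [f.acc * 3 - 49]
21. n9.val = "mm"  ["mm"]
22. n0.fin = false  [C.hot and S₁.fin]
23. n0.ok = 10  [10]
24. n0.env = -5  [(if S₁.fin then C.wid else S₁.ok) - 33]
25. n0.val = "mmvz"  [S₁.val ++ g.val]

-5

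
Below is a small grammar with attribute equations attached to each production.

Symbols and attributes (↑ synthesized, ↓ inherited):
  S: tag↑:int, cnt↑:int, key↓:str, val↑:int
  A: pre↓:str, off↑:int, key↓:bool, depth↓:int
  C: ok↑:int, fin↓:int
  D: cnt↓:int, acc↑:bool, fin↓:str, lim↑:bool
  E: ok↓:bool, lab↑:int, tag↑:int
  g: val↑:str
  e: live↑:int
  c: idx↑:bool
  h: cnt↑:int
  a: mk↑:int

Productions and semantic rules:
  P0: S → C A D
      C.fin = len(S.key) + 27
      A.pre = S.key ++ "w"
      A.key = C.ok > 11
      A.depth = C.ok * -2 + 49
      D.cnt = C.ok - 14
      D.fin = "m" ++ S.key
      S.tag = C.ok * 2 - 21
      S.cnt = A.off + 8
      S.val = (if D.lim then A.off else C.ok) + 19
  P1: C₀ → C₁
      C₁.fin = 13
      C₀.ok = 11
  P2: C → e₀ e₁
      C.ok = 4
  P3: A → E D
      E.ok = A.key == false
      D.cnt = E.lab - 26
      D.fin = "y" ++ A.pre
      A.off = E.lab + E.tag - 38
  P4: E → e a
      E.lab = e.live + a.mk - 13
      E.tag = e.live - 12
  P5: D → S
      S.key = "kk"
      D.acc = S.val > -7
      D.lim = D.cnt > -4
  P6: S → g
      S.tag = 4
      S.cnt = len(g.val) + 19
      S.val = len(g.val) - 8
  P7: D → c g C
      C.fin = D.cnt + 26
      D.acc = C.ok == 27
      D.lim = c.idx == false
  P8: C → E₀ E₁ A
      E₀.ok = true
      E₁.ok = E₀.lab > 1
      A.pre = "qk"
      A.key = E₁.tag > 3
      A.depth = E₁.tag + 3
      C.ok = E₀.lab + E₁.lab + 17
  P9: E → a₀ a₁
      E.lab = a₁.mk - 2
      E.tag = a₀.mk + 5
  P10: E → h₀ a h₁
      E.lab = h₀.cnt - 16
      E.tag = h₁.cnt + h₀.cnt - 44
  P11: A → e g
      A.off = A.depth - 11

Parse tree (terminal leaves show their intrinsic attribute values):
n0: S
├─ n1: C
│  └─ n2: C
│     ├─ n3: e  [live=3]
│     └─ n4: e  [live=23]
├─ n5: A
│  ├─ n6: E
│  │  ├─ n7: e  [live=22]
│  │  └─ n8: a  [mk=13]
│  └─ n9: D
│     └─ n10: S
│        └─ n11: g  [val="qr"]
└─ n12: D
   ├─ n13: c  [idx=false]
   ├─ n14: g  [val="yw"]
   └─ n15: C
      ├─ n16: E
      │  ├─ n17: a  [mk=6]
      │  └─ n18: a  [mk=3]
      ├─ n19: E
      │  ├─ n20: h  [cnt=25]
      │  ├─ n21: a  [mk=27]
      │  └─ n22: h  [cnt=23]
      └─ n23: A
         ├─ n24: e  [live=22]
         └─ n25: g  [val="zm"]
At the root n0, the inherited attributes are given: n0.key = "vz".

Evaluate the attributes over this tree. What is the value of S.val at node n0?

1. n0.key = "vz"  [given at root]
2. n1.fin = 29  [len(S.key) + 27]
3. n2.fin = 13  [13]
4. n3.live = 3  [terminal]
5. n4.live = 23  [terminal]
6. n2.ok = 4  [4]
7. n1.ok = 11  [11]
8. n5.pre = "vzw"  [S.key ++ "w"]
9. n5.key = false  [C.ok > 11]
10. n5.depth = 27  [C.ok * -2 + 49]
11. n6.ok = true  [A.key == false]
12. n7.live = 22  [terminal]
13. n8.mk = 13  [terminal]
14. n6.lab = 22  [e.live + a.mk - 13]
15. n6.tag = 10  [e.live - 12]
16. n9.cnt = -4  [E.lab - 26]
17. n9.fin = "yvzw"  ["y" ++ A.pre]
18. n10.key = "kk"  ["kk"]
19. n11.val = "qr"  [terminal]
20. n10.tag = 4  [4]
21. n10.cnt = 21  [len(g.val) + 19]
22. n10.val = -6  [len(g.val) - 8]
23. n9.acc = true  [S.val > -7]
24. n9.lim = false  [D.cnt > -4]
25. n5.off = -6  [E.lab + E.tag - 38]
26. n12.cnt = -3  [C.ok - 14]
27. n12.fin = "mvz"  ["m" ++ S.key]
28. n13.idx = false  [terminal]
29. n14.val = "yw"  [terminal]
30. n15.fin = 23  [D.cnt + 26]
31. n16.ok = true  [true]
32. n17.mk = 6  [terminal]
33. n18.mk = 3  [terminal]
34. n16.lab = 1  [a₁.mk - 2]
35. n16.tag = 11  [a₀.mk + 5]
36. n19.ok = false  [E₀.lab > 1]
37. n20.cnt = 25  [terminal]
38. n21.mk = 27  [terminal]
39. n22.cnt = 23  [terminal]
40. n19.lab = 9  [h₀.cnt - 16]
41. n19.tag = 4  [h₁.cnt + h₀.cnt - 44]
42. n23.pre = "qk"  ["qk"]
43. n23.key = true  [E₁.tag > 3]
44. n23.depth = 7  [E₁.tag + 3]
45. n24.live = 22  [terminal]
46. n25.val = "zm"  [terminal]
47. n23.off = -4  [A.depth - 11]
48. n15.ok = 27  [E₀.lab + E₁.lab + 17]
49. n12.acc = true  [C.ok == 27]
50. n12.lim = true  [c.idx == false]
51. n0.tag = 1  [C.ok * 2 - 21]
52. n0.cnt = 2  [A.off + 8]
53. n0.val = 13  [(if D.lim then A.off else C.ok) + 19]

13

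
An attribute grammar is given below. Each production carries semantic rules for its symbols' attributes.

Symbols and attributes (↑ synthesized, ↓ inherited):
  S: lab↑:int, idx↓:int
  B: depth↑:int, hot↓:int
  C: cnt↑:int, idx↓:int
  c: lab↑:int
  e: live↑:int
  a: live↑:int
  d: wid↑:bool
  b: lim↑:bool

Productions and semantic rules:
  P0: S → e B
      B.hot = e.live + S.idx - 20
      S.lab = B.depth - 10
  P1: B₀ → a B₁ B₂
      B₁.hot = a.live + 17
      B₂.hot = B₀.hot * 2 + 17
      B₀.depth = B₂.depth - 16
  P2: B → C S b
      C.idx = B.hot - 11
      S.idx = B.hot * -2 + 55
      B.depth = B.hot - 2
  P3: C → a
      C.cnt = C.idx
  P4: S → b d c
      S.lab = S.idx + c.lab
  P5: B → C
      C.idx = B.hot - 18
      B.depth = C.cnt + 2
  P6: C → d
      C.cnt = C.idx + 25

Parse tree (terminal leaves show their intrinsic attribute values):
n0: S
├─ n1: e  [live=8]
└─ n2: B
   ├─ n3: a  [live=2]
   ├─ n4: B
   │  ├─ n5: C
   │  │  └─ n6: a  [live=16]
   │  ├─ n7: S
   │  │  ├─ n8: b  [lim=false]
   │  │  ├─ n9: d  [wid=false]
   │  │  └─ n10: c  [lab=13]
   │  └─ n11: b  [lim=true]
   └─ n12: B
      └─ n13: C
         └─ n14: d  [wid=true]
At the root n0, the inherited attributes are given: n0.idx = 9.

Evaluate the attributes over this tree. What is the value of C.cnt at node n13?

18

1. n0.idx = 9  [given at root]
2. n1.live = 8  [terminal]
3. n2.hot = -3  [e.live + S.idx - 20]
4. n3.live = 2  [terminal]
5. n4.hot = 19  [a.live + 17]
6. n5.idx = 8  [B.hot - 11]
7. n6.live = 16  [terminal]
8. n5.cnt = 8  [C.idx]
9. n7.idx = 17  [B.hot * -2 + 55]
10. n8.lim = false  [terminal]
11. n9.wid = false  [terminal]
12. n10.lab = 13  [terminal]
13. n7.lab = 30  [S.idx + c.lab]
14. n11.lim = true  [terminal]
15. n4.depth = 17  [B.hot - 2]
16. n12.hot = 11  [B₀.hot * 2 + 17]
17. n13.idx = -7  [B.hot - 18]
18. n14.wid = true  [terminal]
19. n13.cnt = 18  [C.idx + 25]
20. n12.depth = 20  [C.cnt + 2]
21. n2.depth = 4  [B₂.depth - 16]
22. n0.lab = -6  [B.depth - 10]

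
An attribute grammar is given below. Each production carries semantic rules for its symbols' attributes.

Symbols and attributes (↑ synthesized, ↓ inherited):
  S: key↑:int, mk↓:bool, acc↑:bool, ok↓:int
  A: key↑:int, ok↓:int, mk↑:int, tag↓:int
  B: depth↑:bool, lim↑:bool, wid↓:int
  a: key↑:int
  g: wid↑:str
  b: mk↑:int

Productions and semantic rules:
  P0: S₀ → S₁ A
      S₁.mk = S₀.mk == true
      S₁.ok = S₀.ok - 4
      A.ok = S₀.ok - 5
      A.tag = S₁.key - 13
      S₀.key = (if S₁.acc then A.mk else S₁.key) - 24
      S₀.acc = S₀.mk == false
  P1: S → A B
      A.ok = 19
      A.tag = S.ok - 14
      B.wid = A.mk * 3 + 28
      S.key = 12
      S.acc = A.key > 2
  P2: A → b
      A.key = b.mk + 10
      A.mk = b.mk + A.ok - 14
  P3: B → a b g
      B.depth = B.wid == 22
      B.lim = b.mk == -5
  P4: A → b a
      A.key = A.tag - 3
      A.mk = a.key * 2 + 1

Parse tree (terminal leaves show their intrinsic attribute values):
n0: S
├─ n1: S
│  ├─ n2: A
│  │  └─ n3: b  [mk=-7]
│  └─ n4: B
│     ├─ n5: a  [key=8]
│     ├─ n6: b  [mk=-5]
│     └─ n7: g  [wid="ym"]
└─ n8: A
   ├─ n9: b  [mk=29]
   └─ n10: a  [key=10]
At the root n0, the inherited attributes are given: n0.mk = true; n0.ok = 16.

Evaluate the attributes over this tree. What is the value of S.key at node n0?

1. n0.mk = true  [given at root]
2. n0.ok = 16  [given at root]
3. n1.mk = true  [S₀.mk == true]
4. n1.ok = 12  [S₀.ok - 4]
5. n2.ok = 19  [19]
6. n2.tag = -2  [S.ok - 14]
7. n3.mk = -7  [terminal]
8. n2.key = 3  [b.mk + 10]
9. n2.mk = -2  [b.mk + A.ok - 14]
10. n4.wid = 22  [A.mk * 3 + 28]
11. n5.key = 8  [terminal]
12. n6.mk = -5  [terminal]
13. n7.wid = "ym"  [terminal]
14. n4.depth = true  [B.wid == 22]
15. n4.lim = true  [b.mk == -5]
16. n1.key = 12  [12]
17. n1.acc = true  [A.key > 2]
18. n8.ok = 11  [S₀.ok - 5]
19. n8.tag = -1  [S₁.key - 13]
20. n9.mk = 29  [terminal]
21. n10.key = 10  [terminal]
22. n8.key = -4  [A.tag - 3]
23. n8.mk = 21  [a.key * 2 + 1]
24. n0.key = -3  [(if S₁.acc then A.mk else S₁.key) - 24]
25. n0.acc = false  [S₀.mk == false]

-3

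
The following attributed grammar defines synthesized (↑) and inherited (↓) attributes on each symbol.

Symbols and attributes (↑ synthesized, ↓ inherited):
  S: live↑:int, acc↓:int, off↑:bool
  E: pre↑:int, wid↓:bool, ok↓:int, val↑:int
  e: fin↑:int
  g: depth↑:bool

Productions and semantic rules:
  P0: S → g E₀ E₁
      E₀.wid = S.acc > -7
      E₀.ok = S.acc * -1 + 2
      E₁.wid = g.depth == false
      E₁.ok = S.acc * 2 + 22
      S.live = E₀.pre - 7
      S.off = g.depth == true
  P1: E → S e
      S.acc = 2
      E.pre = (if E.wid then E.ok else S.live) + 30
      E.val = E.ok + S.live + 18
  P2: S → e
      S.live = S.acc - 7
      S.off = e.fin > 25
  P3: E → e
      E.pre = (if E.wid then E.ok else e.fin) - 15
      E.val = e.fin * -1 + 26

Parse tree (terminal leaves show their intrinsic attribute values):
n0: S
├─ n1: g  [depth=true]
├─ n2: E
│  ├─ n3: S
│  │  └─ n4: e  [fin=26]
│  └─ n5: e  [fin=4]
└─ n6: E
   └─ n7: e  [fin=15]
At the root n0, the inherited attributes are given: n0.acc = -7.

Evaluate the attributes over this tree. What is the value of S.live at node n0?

18

1. n0.acc = -7  [given at root]
2. n1.depth = true  [terminal]
3. n2.wid = false  [S.acc > -7]
4. n2.ok = 9  [S.acc * -1 + 2]
5. n3.acc = 2  [2]
6. n4.fin = 26  [terminal]
7. n3.live = -5  [S.acc - 7]
8. n3.off = true  [e.fin > 25]
9. n5.fin = 4  [terminal]
10. n2.pre = 25  [(if E.wid then E.ok else S.live) + 30]
11. n2.val = 22  [E.ok + S.live + 18]
12. n6.wid = false  [g.depth == false]
13. n6.ok = 8  [S.acc * 2 + 22]
14. n7.fin = 15  [terminal]
15. n6.pre = 0  [(if E.wid then E.ok else e.fin) - 15]
16. n6.val = 11  [e.fin * -1 + 26]
17. n0.live = 18  [E₀.pre - 7]
18. n0.off = true  [g.depth == true]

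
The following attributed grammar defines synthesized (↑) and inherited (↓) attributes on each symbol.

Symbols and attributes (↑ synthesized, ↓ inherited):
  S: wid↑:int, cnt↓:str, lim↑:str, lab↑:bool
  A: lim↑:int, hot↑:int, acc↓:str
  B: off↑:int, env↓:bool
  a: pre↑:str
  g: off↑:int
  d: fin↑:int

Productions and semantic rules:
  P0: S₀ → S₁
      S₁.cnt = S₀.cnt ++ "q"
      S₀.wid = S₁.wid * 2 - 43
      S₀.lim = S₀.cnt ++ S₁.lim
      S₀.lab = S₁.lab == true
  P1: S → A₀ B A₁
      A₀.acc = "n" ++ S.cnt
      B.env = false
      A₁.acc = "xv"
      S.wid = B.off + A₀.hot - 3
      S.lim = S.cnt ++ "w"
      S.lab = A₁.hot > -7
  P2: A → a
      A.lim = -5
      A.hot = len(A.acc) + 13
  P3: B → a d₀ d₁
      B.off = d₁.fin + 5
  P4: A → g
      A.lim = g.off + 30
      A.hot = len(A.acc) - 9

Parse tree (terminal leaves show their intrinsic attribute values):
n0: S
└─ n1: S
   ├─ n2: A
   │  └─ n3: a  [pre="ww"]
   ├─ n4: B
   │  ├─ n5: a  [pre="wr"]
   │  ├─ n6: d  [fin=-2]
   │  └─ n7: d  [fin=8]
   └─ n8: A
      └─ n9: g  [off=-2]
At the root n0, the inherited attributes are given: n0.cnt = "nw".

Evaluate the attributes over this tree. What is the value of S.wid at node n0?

1. n0.cnt = "nw"  [given at root]
2. n1.cnt = "nwq"  [S₀.cnt ++ "q"]
3. n2.acc = "nnwq"  ["n" ++ S.cnt]
4. n3.pre = "ww"  [terminal]
5. n2.lim = -5  [-5]
6. n2.hot = 17  [len(A.acc) + 13]
7. n4.env = false  [false]
8. n5.pre = "wr"  [terminal]
9. n6.fin = -2  [terminal]
10. n7.fin = 8  [terminal]
11. n4.off = 13  [d₁.fin + 5]
12. n8.acc = "xv"  ["xv"]
13. n9.off = -2  [terminal]
14. n8.lim = 28  [g.off + 30]
15. n8.hot = -7  [len(A.acc) - 9]
16. n1.wid = 27  [B.off + A₀.hot - 3]
17. n1.lim = "nwqw"  [S.cnt ++ "w"]
18. n1.lab = false  [A₁.hot > -7]
19. n0.wid = 11  [S₁.wid * 2 - 43]
20. n0.lim = "nwnwqw"  [S₀.cnt ++ S₁.lim]
21. n0.lab = false  [S₁.lab == true]

11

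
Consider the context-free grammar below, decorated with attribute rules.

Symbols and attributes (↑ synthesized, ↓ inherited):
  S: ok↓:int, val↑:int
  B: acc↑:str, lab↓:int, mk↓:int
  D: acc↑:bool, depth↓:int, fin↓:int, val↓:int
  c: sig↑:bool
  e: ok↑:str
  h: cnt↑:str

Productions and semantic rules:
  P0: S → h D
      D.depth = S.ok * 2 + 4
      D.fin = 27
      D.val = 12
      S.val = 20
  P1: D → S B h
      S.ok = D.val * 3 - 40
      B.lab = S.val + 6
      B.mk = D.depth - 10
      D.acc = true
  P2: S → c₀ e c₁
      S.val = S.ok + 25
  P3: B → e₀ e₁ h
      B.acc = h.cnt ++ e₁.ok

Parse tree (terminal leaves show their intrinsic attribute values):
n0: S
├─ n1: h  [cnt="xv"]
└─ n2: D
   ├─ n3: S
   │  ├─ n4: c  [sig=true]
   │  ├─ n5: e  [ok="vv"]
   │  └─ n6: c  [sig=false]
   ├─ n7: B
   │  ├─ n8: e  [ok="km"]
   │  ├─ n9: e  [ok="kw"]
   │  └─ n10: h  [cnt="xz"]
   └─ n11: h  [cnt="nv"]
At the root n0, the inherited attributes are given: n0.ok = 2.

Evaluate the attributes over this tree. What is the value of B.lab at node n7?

27

1. n0.ok = 2  [given at root]
2. n1.cnt = "xv"  [terminal]
3. n2.depth = 8  [S.ok * 2 + 4]
4. n2.fin = 27  [27]
5. n2.val = 12  [12]
6. n3.ok = -4  [D.val * 3 - 40]
7. n4.sig = true  [terminal]
8. n5.ok = "vv"  [terminal]
9. n6.sig = false  [terminal]
10. n3.val = 21  [S.ok + 25]
11. n7.lab = 27  [S.val + 6]
12. n7.mk = -2  [D.depth - 10]
13. n8.ok = "km"  [terminal]
14. n9.ok = "kw"  [terminal]
15. n10.cnt = "xz"  [terminal]
16. n7.acc = "xzkw"  [h.cnt ++ e₁.ok]
17. n11.cnt = "nv"  [terminal]
18. n2.acc = true  [true]
19. n0.val = 20  [20]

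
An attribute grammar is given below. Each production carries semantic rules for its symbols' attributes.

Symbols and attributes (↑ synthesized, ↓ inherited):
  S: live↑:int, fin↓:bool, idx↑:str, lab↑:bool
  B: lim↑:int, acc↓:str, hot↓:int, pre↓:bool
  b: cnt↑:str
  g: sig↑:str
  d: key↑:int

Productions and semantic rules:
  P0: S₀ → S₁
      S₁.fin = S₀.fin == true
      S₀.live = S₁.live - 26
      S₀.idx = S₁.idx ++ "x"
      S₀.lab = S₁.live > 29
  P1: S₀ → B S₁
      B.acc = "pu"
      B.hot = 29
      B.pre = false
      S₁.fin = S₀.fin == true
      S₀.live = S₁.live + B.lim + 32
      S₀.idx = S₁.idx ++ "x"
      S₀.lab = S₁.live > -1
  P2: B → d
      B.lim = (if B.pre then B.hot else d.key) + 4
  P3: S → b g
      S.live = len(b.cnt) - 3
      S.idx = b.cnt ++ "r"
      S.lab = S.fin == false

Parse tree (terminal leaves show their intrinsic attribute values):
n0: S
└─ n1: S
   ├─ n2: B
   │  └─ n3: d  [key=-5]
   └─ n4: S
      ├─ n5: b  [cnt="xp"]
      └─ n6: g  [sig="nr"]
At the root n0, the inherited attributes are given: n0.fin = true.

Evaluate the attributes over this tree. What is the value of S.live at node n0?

4

1. n0.fin = true  [given at root]
2. n1.fin = true  [S₀.fin == true]
3. n2.acc = "pu"  ["pu"]
4. n2.hot = 29  [29]
5. n2.pre = false  [false]
6. n3.key = -5  [terminal]
7. n2.lim = -1  [(if B.pre then B.hot else d.key) + 4]
8. n4.fin = true  [S₀.fin == true]
9. n5.cnt = "xp"  [terminal]
10. n6.sig = "nr"  [terminal]
11. n4.live = -1  [len(b.cnt) - 3]
12. n4.idx = "xpr"  [b.cnt ++ "r"]
13. n4.lab = false  [S.fin == false]
14. n1.live = 30  [S₁.live + B.lim + 32]
15. n1.idx = "xprx"  [S₁.idx ++ "x"]
16. n1.lab = false  [S₁.live > -1]
17. n0.live = 4  [S₁.live - 26]
18. n0.idx = "xprxx"  [S₁.idx ++ "x"]
19. n0.lab = true  [S₁.live > 29]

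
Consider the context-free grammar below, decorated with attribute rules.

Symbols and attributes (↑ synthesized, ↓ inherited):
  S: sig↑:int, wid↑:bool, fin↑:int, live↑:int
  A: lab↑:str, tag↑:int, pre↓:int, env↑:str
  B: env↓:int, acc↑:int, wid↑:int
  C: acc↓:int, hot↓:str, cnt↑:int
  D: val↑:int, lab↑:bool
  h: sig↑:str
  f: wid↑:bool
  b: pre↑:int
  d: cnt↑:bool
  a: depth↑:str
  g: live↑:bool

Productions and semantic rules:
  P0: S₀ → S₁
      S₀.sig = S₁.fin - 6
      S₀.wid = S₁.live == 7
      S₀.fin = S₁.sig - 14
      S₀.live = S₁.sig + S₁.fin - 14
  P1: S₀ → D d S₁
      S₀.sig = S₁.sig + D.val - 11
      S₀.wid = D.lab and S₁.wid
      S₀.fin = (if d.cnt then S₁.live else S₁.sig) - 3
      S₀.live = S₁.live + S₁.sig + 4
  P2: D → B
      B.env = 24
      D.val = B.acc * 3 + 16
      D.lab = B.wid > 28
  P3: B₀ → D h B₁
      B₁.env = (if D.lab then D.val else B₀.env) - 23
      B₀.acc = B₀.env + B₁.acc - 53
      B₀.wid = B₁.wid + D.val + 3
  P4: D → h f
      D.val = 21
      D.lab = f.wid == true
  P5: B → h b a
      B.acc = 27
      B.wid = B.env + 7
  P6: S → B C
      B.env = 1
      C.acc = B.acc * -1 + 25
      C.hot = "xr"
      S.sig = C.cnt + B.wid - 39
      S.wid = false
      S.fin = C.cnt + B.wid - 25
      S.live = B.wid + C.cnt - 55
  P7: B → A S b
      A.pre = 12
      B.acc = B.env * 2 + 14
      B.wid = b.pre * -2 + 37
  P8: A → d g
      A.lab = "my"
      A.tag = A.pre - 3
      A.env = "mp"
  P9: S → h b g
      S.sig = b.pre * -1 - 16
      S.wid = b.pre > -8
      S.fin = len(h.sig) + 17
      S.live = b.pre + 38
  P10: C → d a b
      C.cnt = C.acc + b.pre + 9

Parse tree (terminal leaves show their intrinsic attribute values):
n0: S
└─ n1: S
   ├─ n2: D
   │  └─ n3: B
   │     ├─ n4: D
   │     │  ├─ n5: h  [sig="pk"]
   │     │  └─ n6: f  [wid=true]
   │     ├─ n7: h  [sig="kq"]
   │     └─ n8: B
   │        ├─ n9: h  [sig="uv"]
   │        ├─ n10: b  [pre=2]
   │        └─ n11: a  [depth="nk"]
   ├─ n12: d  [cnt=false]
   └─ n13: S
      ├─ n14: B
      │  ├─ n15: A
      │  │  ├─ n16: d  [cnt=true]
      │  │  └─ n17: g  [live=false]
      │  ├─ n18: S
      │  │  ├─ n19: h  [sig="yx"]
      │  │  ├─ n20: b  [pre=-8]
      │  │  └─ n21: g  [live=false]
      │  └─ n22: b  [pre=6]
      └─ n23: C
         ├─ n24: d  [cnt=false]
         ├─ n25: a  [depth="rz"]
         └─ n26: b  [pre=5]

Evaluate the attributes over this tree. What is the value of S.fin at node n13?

23

1. n3.env = 24  [24]
2. n5.sig = "pk"  [terminal]
3. n6.wid = true  [terminal]
4. n4.val = 21  [21]
5. n4.lab = true  [f.wid == true]
6. n7.sig = "kq"  [terminal]
7. n8.env = -2  [(if D.lab then D.val else B₀.env) - 23]
8. n9.sig = "uv"  [terminal]
9. n10.pre = 2  [terminal]
10. n11.depth = "nk"  [terminal]
11. n8.acc = 27  [27]
12. n8.wid = 5  [B.env + 7]
13. n3.acc = -2  [B₀.env + B₁.acc - 53]
14. n3.wid = 29  [B₁.wid + D.val + 3]
15. n2.val = 10  [B.acc * 3 + 16]
16. n2.lab = true  [B.wid > 28]
17. n12.cnt = false  [terminal]
18. n14.env = 1  [1]
19. n15.pre = 12  [12]
20. n16.cnt = true  [terminal]
21. n17.live = false  [terminal]
22. n15.lab = "my"  ["my"]
23. n15.tag = 9  [A.pre - 3]
24. n15.env = "mp"  ["mp"]
25. n19.sig = "yx"  [terminal]
26. n20.pre = -8  [terminal]
27. n21.live = false  [terminal]
28. n18.sig = -8  [b.pre * -1 - 16]
29. n18.wid = false  [b.pre > -8]
30. n18.fin = 19  [len(h.sig) + 17]
31. n18.live = 30  [b.pre + 38]
32. n22.pre = 6  [terminal]
33. n14.acc = 16  [B.env * 2 + 14]
34. n14.wid = 25  [b.pre * -2 + 37]
35. n23.acc = 9  [B.acc * -1 + 25]
36. n23.hot = "xr"  ["xr"]
37. n24.cnt = false  [terminal]
38. n25.depth = "rz"  [terminal]
39. n26.pre = 5  [terminal]
40. n23.cnt = 23  [C.acc + b.pre + 9]
41. n13.sig = 9  [C.cnt + B.wid - 39]
42. n13.wid = false  [false]
43. n13.fin = 23  [C.cnt + B.wid - 25]
44. n13.live = -7  [B.wid + C.cnt - 55]
45. n1.sig = 8  [S₁.sig + D.val - 11]
46. n1.wid = false  [D.lab and S₁.wid]
47. n1.fin = 6  [(if d.cnt then S₁.live else S₁.sig) - 3]
48. n1.live = 6  [S₁.live + S₁.sig + 4]
49. n0.sig = 0  [S₁.fin - 6]
50. n0.wid = false  [S₁.live == 7]
51. n0.fin = -6  [S₁.sig - 14]
52. n0.live = 0  [S₁.sig + S₁.fin - 14]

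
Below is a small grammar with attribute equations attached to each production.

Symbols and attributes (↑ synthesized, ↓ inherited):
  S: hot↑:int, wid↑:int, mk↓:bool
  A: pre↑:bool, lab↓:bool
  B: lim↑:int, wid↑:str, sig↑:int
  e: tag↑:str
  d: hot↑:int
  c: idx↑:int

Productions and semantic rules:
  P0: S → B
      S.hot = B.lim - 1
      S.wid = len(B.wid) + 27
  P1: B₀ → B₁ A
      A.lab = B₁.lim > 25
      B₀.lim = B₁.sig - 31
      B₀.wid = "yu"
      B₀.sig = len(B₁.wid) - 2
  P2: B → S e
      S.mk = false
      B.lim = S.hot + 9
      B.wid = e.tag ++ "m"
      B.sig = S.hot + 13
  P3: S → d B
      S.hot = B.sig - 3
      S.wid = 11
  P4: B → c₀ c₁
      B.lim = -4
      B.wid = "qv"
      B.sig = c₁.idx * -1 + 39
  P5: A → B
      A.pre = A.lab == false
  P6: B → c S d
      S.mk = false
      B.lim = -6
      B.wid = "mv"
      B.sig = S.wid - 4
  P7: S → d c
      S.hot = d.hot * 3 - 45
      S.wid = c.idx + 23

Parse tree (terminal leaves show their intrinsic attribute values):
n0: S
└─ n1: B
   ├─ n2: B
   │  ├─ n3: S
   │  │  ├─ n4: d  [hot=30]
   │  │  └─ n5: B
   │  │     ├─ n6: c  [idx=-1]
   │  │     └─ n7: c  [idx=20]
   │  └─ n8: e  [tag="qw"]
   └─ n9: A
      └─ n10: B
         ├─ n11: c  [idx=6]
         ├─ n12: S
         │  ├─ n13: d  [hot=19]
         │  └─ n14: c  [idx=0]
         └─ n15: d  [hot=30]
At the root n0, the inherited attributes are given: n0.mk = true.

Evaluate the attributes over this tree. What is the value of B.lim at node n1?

-2

1. n0.mk = true  [given at root]
2. n3.mk = false  [false]
3. n4.hot = 30  [terminal]
4. n6.idx = -1  [terminal]
5. n7.idx = 20  [terminal]
6. n5.lim = -4  [-4]
7. n5.wid = "qv"  ["qv"]
8. n5.sig = 19  [c₁.idx * -1 + 39]
9. n3.hot = 16  [B.sig - 3]
10. n3.wid = 11  [11]
11. n8.tag = "qw"  [terminal]
12. n2.lim = 25  [S.hot + 9]
13. n2.wid = "qwm"  [e.tag ++ "m"]
14. n2.sig = 29  [S.hot + 13]
15. n9.lab = false  [B₁.lim > 25]
16. n11.idx = 6  [terminal]
17. n12.mk = false  [false]
18. n13.hot = 19  [terminal]
19. n14.idx = 0  [terminal]
20. n12.hot = 12  [d.hot * 3 - 45]
21. n12.wid = 23  [c.idx + 23]
22. n15.hot = 30  [terminal]
23. n10.lim = -6  [-6]
24. n10.wid = "mv"  ["mv"]
25. n10.sig = 19  [S.wid - 4]
26. n9.pre = true  [A.lab == false]
27. n1.lim = -2  [B₁.sig - 31]
28. n1.wid = "yu"  ["yu"]
29. n1.sig = 1  [len(B₁.wid) - 2]
30. n0.hot = -3  [B.lim - 1]
31. n0.wid = 29  [len(B.wid) + 27]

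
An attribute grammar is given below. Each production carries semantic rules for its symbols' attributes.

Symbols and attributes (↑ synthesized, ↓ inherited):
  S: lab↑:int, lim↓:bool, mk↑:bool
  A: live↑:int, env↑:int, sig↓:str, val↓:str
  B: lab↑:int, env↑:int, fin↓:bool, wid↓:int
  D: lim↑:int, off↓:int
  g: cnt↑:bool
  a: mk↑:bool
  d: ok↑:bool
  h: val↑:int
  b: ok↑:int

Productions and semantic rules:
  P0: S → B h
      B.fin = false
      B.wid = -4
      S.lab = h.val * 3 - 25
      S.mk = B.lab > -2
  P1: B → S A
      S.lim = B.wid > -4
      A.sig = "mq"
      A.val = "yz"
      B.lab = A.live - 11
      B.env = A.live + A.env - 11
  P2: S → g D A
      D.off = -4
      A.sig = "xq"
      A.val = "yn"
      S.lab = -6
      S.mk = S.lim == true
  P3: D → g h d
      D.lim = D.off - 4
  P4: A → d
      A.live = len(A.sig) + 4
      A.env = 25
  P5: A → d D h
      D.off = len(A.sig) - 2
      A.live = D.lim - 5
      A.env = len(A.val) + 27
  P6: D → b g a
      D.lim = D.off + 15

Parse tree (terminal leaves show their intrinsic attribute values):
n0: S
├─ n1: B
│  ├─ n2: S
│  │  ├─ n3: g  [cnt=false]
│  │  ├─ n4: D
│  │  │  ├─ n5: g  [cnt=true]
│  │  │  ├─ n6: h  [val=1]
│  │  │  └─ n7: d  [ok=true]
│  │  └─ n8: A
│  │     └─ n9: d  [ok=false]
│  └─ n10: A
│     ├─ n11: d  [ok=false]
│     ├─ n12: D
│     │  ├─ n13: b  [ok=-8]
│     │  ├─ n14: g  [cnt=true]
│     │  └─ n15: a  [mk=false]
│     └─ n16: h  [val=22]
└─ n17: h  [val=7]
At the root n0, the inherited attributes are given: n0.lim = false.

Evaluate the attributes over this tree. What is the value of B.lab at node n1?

1. n0.lim = false  [given at root]
2. n1.fin = false  [false]
3. n1.wid = -4  [-4]
4. n2.lim = false  [B.wid > -4]
5. n3.cnt = false  [terminal]
6. n4.off = -4  [-4]
7. n5.cnt = true  [terminal]
8. n6.val = 1  [terminal]
9. n7.ok = true  [terminal]
10. n4.lim = -8  [D.off - 4]
11. n8.sig = "xq"  ["xq"]
12. n8.val = "yn"  ["yn"]
13. n9.ok = false  [terminal]
14. n8.live = 6  [len(A.sig) + 4]
15. n8.env = 25  [25]
16. n2.lab = -6  [-6]
17. n2.mk = false  [S.lim == true]
18. n10.sig = "mq"  ["mq"]
19. n10.val = "yz"  ["yz"]
20. n11.ok = false  [terminal]
21. n12.off = 0  [len(A.sig) - 2]
22. n13.ok = -8  [terminal]
23. n14.cnt = true  [terminal]
24. n15.mk = false  [terminal]
25. n12.lim = 15  [D.off + 15]
26. n16.val = 22  [terminal]
27. n10.live = 10  [D.lim - 5]
28. n10.env = 29  [len(A.val) + 27]
29. n1.lab = -1  [A.live - 11]
30. n1.env = 28  [A.live + A.env - 11]
31. n17.val = 7  [terminal]
32. n0.lab = -4  [h.val * 3 - 25]
33. n0.mk = true  [B.lab > -2]

-1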